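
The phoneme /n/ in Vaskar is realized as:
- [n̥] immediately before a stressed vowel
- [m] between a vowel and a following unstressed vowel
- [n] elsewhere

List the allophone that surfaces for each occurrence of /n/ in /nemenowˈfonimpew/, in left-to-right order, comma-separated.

[n], [m], [m]

Occurrence 1 (position 1): no conditioning environment matches → elsewhere allophone [n].
Occurrence 2 (position 5): between a vowel and a following unstressed vowel → [m].
Occurrence 3 (position 10): between a vowel and a following unstressed vowel → [m].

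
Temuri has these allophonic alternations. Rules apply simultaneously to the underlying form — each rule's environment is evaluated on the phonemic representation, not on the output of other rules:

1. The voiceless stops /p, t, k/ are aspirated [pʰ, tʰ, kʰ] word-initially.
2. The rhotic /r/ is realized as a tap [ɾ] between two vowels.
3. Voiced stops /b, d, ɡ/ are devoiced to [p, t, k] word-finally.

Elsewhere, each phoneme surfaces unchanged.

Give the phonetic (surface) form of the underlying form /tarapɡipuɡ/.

Rule 1 applies to /t/ (word-initial: word-initially) → [tʰ].
/a/ (between /t/ and /r/) is unaffected → [a].
/r/ — between /a/ and /a/, between two vowels — surfaces as [ɾ] (rule 2).
/a/ (between /r/ and /p/): no rule targets it → [a].
/p/ — between /a/ and /ɡ/; rule 1 does not apply here → [p].
/ɡ/ — between /p/ and /i/; rule 3 does not apply here → [ɡ].
/i/ (between /ɡ/ and /p/) is unaffected → [i].
/p/ (between /i/ and /u/) is in the target of rule 1 but the environment (word-initially) is not met → [p].
/u/ (between /p/ and /ɡ/) is unaffected → [u].
Rule 3 applies to /ɡ/ (word-final: word-finally) → [k].

[tʰaɾapɡipuk]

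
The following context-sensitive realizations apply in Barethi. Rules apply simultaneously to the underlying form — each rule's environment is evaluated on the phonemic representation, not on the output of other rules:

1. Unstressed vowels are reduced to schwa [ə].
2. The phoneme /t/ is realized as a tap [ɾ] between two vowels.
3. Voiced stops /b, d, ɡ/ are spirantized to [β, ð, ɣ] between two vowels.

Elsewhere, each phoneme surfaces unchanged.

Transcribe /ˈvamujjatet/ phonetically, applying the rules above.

/v/ stays [v].
/a/ (between /v/ and /m/) fails the environment for rule 1, so it stays [a].
/m/ (between /a/ and /u/): no rule targets it → [m].
/u/ (between /m/ and /j/): in an unstressed syllable, so rule 1 applies → [ə].
/j/ (between /u/ and /j/) is unaffected → [j].
/j/ (between /j/ and /a/) is unaffected → [j].
Rule 1 applies to /a/ (between /j/ and /t/: in an unstressed syllable) → [ə].
/t/ (between /a/ and /e/): between two vowels, so rule 2 applies → [ɾ].
Rule 1 applies to /e/ (between /t/ and /t/: in an unstressed syllable) → [ə].
/t/ (word-final): rule 2 targets it, but not between two vowels → unchanged [t].

[ˈvaməjjəɾət]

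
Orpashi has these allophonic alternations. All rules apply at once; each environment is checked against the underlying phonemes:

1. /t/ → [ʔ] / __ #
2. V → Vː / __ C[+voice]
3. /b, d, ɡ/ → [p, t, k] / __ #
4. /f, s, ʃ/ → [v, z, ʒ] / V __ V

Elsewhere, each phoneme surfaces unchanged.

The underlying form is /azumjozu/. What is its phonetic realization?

/a/ — word-initial, before a voiced consonant — surfaces as [aː] (rule 2).
/z/ — not in any rule's target class → [z].
Rule 2 applies to /u/ (between /z/ and /m/: before a voiced consonant) → [uː].
/m/ (between /u/ and /j/): no rule targets it → [m].
/j/ — not in any rule's target class → [j].
/o/ (between /j/ and /z/) occurs before a voiced consonant → [oː] by rule 2.
/z/ (between /o/ and /u/): no rule targets it → [z].
/u/ — word-final; rule 2 does not apply here → [u].

[aːzuːmjoːzu]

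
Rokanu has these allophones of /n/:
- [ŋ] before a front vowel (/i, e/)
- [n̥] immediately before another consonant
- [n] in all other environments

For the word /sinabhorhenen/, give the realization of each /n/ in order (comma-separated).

[n], [ŋ], [n]

Occurrence 1 (position 3): no conditioning environment matches → elsewhere allophone [n].
Occurrence 2 (position 11): before a front vowel (/i, e/) → [ŋ].
Occurrence 3 (position 13): no conditioning environment matches → elsewhere allophone [n].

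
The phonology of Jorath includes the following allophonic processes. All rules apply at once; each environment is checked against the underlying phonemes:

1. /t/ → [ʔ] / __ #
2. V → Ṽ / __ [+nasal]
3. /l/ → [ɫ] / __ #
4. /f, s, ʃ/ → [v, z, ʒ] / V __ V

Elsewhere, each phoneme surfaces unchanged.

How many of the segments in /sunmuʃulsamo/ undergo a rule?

Segments that undergo a rule: /u/ → [ũ] (rule 2); /ʃ/ → [ʒ] (rule 4); /a/ → [ã] (rule 2).
All other segments surface unchanged.

3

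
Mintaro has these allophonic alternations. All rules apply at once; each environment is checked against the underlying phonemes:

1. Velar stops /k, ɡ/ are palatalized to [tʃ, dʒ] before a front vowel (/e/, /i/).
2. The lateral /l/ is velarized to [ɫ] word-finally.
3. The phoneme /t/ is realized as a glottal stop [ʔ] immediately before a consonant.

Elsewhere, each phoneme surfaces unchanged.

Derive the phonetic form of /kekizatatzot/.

/k/ — word-initial, before a front vowel — surfaces as [tʃ] (rule 1).
/k/ meets the environment for rule 1 (before a front vowel) → [tʃ].
/t/ (between /a/ and /a/) is in the target of rule 3 but the environment (immediately before a consonant) is not met → [t].
/t/ (between /a/ and /z/) occurs immediately before a consonant → [ʔ] by rule 3.
/t/ (word-final): rule 3 targets it, but not immediately before a consonant → unchanged [t].

[tʃetʃizataʔzot]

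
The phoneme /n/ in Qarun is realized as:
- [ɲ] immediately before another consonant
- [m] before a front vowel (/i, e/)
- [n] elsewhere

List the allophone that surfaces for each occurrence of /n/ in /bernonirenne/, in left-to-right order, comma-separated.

Occurrence 1 (position 4): no conditioning environment matches → elsewhere allophone [n].
Occurrence 2 (position 6): before a front vowel (/i, e/) → [m].
Occurrence 3 (position 10): immediately before another consonant → [ɲ].
Occurrence 4 (position 11): before a front vowel (/i, e/) → [m].

[n], [m], [ɲ], [m]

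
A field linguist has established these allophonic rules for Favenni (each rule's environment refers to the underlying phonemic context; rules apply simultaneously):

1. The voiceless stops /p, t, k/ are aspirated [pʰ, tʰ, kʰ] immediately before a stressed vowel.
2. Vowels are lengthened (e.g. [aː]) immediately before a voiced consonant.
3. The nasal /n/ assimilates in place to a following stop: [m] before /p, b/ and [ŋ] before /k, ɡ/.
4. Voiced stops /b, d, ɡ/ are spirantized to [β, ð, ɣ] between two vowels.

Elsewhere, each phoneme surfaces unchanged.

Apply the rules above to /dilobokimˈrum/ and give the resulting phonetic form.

[diːloːβokiːmˈruːm]

/d/ (word-initial) fails the environment for rule 4, so it stays [d].
/i/ — between /d/ and /l/, before a voiced consonant — surfaces as [iː] (rule 2).
/l/ (between /i/ and /o/): no rule targets it → [l].
/o/ — between /l/ and /b/, before a voiced consonant — surfaces as [oː] (rule 2).
Rule 4 applies to /b/ (between /o/ and /o/: between two vowels) → [β].
/o/ (between /b/ and /k/) fails the environment for rule 2, so it stays [o].
/k/ — between /o/ and /i/; rule 1 does not apply here → [k].
/i/ — between /k/ and /m/, before a voiced consonant — surfaces as [iː] (rule 2).
/m/ (between /i/ and /r/): no rule targets it → [m].
/r/ stays [r].
Rule 2 applies to /u/ (between /r/ and /m/: before a voiced consonant) → [uː].
/m/ (word-final): no rule targets it → [m].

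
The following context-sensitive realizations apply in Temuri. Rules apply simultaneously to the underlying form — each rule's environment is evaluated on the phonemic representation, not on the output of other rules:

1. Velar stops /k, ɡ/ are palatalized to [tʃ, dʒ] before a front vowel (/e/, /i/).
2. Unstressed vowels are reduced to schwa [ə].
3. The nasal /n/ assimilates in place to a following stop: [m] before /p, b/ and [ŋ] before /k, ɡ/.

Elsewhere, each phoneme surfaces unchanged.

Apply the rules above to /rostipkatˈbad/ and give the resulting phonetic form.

[rəstəpkətˈbad]

/r/ stays [r].
/o/ (between /r/ and /s/): in an unstressed syllable, so rule 2 applies → [ə].
/s/ (between /o/ and /t/) is unaffected → [s].
/t/ — not in any rule's target class → [t].
/i/ — between /t/ and /p/, in an unstressed syllable — surfaces as [ə] (rule 2).
/p/ (between /i/ and /k/) is unaffected → [p].
/k/ (between /p/ and /a/) is in the target of rule 1 but the environment (before a front vowel) is not met → [k].
/a/ (between /k/ and /t/): in an unstressed syllable, so rule 2 applies → [ə].
/t/ (between /a/ and /b/): no rule targets it → [t].
/b/ — not in any rule's target class → [b].
/a/ (between /b/ and /d/) is in the target of rule 2 but the environment (in an unstressed syllable) is not met → [a].
/d/ stays [d].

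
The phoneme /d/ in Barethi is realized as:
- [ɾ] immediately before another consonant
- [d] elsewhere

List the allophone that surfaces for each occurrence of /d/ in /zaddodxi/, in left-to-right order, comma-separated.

Occurrence 1 (position 3): immediately before another consonant → [ɾ].
Occurrence 2 (position 4): no conditioning environment matches → elsewhere allophone [d].
Occurrence 3 (position 6): immediately before another consonant → [ɾ].

[ɾ], [d], [ɾ]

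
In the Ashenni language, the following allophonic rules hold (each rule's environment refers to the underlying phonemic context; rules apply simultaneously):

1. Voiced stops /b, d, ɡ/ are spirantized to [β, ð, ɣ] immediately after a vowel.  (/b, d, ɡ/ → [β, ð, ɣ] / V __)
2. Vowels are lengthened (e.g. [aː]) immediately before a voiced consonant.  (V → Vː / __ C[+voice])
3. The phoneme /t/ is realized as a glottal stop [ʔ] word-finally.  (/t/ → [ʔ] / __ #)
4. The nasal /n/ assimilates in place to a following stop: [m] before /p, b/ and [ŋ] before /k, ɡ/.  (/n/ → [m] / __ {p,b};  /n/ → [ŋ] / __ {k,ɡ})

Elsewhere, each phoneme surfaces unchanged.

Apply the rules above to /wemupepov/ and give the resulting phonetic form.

[weːmupepoːv]

/w/ stays [w].
/e/ meets the environment for rule 2 (before a voiced consonant) → [eː].
/m/ (between /e/ and /u/) is unaffected → [m].
/u/ — between /m/ and /p/; rule 2 does not apply here → [u].
/p/ (between /u/ and /e/) is unaffected → [p].
/e/ — between /p/ and /p/; rule 2 does not apply here → [e].
/p/ — not in any rule's target class → [p].
/o/ (between /p/ and /v/): before a voiced consonant, so rule 2 applies → [oː].
/v/ (word-final): no rule targets it → [v].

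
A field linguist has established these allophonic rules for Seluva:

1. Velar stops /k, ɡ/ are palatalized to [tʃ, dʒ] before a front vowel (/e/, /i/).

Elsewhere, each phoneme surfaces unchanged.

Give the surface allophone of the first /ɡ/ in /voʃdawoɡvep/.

[ɡ]

/ɡ/ (between /o/ and /v/): rule 1 targets it, but not before a front vowel → unchanged [ɡ].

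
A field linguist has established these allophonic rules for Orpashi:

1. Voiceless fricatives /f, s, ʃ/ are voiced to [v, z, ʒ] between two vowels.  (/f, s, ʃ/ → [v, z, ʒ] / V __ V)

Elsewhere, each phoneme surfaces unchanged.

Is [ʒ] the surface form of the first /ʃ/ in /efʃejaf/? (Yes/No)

No

/ʃ/ — between /f/ and /e/; rule 1 does not apply here → [ʃ].
The actual realization is [ʃ], not [ʒ].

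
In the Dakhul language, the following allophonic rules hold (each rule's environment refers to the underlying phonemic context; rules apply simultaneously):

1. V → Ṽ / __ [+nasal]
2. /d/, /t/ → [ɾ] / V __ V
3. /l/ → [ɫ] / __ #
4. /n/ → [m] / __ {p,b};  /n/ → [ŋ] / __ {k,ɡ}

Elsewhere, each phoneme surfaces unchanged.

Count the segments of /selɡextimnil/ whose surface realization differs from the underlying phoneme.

2

Segments that undergo a rule: /i/ → [ĩ] (rule 1); /l/ → [ɫ] (rule 3).
All other segments surface unchanged.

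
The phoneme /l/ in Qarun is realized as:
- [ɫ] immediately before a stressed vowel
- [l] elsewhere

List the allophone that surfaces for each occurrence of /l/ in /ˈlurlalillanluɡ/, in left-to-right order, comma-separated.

Occurrence 1 (position 1): immediately before a stressed vowel → [ɫ].
Occurrence 2 (position 4): no conditioning environment matches → elsewhere allophone [l].
Occurrence 3 (position 6): no conditioning environment matches → elsewhere allophone [l].
Occurrence 4 (position 8): no conditioning environment matches → elsewhere allophone [l].
Occurrence 5 (position 9): no conditioning environment matches → elsewhere allophone [l].
Occurrence 6 (position 12): no conditioning environment matches → elsewhere allophone [l].

[ɫ], [l], [l], [l], [l], [l]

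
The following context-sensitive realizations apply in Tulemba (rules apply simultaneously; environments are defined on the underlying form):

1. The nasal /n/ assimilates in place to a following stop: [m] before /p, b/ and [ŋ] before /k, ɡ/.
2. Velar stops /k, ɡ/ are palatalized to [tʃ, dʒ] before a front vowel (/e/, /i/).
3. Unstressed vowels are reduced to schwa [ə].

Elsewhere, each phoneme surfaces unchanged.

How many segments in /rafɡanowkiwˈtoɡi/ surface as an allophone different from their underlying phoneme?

Segments that undergo a rule: /a/ → [ə] (rule 3); /a/ → [ə] (rule 3); /o/ → [ə] (rule 3); /k/ → [tʃ] (rule 2); /i/ → [ə] (rule 3); /ɡ/ → [dʒ] (rule 2); /i/ → [ə] (rule 3).
All other segments surface unchanged.

7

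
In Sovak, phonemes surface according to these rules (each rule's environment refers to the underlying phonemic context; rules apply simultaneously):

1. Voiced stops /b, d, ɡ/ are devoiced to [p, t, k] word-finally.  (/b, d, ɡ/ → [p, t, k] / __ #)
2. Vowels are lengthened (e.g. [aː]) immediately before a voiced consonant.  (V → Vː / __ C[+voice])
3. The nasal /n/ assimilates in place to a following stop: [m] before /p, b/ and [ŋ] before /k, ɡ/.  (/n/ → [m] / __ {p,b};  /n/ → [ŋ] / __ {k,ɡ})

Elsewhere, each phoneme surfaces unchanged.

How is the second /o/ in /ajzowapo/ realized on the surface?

[o]

/o/ (word-final): rule 2 targets it, but not before a voiced consonant → unchanged [o].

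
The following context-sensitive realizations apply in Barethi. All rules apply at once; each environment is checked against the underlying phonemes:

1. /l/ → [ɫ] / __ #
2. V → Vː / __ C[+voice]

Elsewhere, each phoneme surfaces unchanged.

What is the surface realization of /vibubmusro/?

[viːbuːbmusro]

Rule 2 applies to /i/ (between /v/ and /b/: before a voiced consonant) → [iː].
/u/ (between /b/ and /b/) occurs before a voiced consonant → [uː] by rule 2.
/u/ (between /m/ and /s/) is in the target of rule 2 but the environment (before a voiced consonant) is not met → [u].
/o/ — word-final; rule 2 does not apply here → [o].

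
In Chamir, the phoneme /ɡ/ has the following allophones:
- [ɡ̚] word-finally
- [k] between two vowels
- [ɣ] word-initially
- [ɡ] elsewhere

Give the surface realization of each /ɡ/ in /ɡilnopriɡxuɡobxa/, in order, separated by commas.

Occurrence 1 (position 1): word-initially → [ɣ].
Occurrence 2 (position 9): no conditioning environment matches → elsewhere allophone [ɡ].
Occurrence 3 (position 12): between two vowels → [k].

[ɣ], [ɡ], [k]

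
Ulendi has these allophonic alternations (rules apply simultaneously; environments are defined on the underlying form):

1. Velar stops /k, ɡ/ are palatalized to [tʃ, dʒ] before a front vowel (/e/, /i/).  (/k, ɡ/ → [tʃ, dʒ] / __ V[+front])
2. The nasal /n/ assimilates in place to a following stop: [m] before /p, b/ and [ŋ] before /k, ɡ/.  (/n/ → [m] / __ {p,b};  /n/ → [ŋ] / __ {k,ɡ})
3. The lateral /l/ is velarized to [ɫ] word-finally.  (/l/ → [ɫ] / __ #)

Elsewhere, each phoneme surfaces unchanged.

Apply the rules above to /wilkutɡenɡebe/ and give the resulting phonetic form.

[wilkutdʒeŋdʒebe]

/w/ (word-initial) is unaffected → [w].
/i/ (between /w/ and /l/): no rule targets it → [i].
/l/ (between /i/ and /k/) fails the environment for rule 3, so it stays [l].
/k/ (between /l/ and /u/) fails the environment for rule 1, so it stays [k].
/u/ — not in any rule's target class → [u].
/t/ — not in any rule's target class → [t].
Rule 1 applies to /ɡ/ (between /t/ and /e/: before a front vowel) → [dʒ].
/e/ (between /ɡ/ and /n/) is unaffected → [e].
/n/ meets the environment for rule 2 (before a labial or velar stop) → [ŋ].
Rule 1 applies to /ɡ/ (between /n/ and /e/: before a front vowel) → [dʒ].
/e/ — not in any rule's target class → [e].
/b/ — not in any rule's target class → [b].
/e/ (word-final) is unaffected → [e].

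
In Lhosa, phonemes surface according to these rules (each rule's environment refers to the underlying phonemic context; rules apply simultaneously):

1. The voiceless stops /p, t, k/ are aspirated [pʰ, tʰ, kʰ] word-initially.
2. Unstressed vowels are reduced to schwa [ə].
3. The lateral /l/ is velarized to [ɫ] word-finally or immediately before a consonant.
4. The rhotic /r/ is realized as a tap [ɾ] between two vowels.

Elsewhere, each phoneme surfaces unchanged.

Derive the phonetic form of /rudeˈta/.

/r/ — word-initial; rule 4 does not apply here → [r].
/u/ meets the environment for rule 2 (in an unstressed syllable) → [ə].
/e/ meets the environment for rule 2 (in an unstressed syllable) → [ə].
/t/ — between /e/ and /a/; rule 1 does not apply here → [t].
/a/ — word-final; rule 2 does not apply here → [a].

[rədəˈta]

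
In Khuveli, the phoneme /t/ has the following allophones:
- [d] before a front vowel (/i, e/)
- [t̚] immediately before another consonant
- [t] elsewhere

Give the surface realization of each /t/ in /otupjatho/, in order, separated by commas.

[t], [t̚]

Occurrence 1 (position 2): no conditioning environment matches → elsewhere allophone [t].
Occurrence 2 (position 7): immediately before another consonant → [t̚].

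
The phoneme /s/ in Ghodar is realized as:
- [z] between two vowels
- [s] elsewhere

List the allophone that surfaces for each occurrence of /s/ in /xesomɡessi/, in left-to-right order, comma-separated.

[z], [s], [s]

Occurrence 1 (position 3): between two vowels → [z].
Occurrence 2 (position 8): no conditioning environment matches → elsewhere allophone [s].
Occurrence 3 (position 9): no conditioning environment matches → elsewhere allophone [s].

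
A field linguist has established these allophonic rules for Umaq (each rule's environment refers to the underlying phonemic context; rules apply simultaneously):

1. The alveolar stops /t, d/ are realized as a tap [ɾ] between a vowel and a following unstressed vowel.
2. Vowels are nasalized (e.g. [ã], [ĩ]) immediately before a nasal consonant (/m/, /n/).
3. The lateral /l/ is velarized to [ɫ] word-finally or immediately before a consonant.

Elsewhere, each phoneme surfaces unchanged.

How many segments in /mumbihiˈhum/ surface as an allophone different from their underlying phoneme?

2

Segments that undergo a rule: /u/ → [ũ] (rule 2); /u/ → [ũ] (rule 2).
All other segments surface unchanged.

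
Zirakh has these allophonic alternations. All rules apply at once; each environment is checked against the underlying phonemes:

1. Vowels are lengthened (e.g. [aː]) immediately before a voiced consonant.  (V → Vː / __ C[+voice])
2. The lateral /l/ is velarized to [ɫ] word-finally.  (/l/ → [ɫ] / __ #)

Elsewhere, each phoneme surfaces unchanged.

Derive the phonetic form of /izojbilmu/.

[iːzoːjbiːlmu]

/i/ meets the environment for rule 1 (before a voiced consonant) → [iː].
Rule 1 applies to /o/ (between /z/ and /j/: before a voiced consonant) → [oː].
Rule 1 applies to /i/ (between /b/ and /l/: before a voiced consonant) → [iː].
/l/ (between /i/ and /m/) fails the environment for rule 2, so it stays [l].
/u/ (word-final) fails the environment for rule 1, so it stays [u].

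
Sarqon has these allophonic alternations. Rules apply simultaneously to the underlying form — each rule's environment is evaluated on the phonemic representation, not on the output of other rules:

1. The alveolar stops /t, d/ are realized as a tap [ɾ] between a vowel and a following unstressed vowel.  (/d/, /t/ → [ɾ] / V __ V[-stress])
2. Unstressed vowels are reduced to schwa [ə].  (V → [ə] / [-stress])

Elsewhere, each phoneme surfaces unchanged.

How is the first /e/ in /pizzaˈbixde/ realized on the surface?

/e/ (word-final) occurs in an unstressed syllable → [ə] by rule 2.

[ə]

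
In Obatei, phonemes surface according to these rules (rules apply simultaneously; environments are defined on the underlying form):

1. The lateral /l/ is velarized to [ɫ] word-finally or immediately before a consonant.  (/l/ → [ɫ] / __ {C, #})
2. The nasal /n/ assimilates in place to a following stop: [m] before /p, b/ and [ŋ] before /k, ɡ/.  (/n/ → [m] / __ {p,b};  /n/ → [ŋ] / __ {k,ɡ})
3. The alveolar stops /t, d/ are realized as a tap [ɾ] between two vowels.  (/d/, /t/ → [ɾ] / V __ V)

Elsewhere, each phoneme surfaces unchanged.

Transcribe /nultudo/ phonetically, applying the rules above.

/n/ (word-initial) fails the environment for rule 2, so it stays [n].
Rule 1 applies to /l/ (between /u/ and /t/: word-finally or immediately before a consonant) → [ɫ].
/t/ — between /l/ and /u/; rule 3 does not apply here → [t].
Rule 3 applies to /d/ (between /u/ and /o/: between two vowels) → [ɾ].

[nuɫtuɾo]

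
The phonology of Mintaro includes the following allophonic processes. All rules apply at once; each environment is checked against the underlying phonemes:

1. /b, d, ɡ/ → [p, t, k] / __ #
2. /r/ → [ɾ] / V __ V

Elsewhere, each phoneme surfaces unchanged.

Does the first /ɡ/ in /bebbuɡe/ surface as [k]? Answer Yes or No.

/ɡ/ (between /u/ and /e/) fails the environment for rule 1, so it stays [ɡ].
The actual realization is [ɡ], not [k].

No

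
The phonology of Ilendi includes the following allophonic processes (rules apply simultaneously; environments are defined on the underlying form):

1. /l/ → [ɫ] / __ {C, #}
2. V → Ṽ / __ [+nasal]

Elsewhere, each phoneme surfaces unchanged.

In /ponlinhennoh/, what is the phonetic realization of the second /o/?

/o/ (between /n/ and /h/) is in the target of rule 2 but the environment (before a nasal consonant) is not met → [o].

[o]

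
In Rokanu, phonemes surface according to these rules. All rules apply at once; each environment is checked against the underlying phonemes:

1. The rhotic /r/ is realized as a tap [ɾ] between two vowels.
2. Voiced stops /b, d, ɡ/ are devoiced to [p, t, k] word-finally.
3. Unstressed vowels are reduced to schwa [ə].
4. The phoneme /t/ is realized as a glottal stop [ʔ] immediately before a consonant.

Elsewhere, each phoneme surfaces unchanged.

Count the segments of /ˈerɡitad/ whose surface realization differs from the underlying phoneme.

3

Segments that undergo a rule: /i/ → [ə] (rule 3); /a/ → [ə] (rule 3); /d/ → [t] (rule 2).
All other segments surface unchanged.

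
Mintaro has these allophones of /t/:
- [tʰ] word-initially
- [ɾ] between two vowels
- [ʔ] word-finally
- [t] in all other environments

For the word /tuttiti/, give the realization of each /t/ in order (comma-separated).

Occurrence 1 (position 1): word-initially → [tʰ].
Occurrence 2 (position 3): no conditioning environment matches → elsewhere allophone [t].
Occurrence 3 (position 4): no conditioning environment matches → elsewhere allophone [t].
Occurrence 4 (position 6): between two vowels → [ɾ].

[tʰ], [t], [t], [ɾ]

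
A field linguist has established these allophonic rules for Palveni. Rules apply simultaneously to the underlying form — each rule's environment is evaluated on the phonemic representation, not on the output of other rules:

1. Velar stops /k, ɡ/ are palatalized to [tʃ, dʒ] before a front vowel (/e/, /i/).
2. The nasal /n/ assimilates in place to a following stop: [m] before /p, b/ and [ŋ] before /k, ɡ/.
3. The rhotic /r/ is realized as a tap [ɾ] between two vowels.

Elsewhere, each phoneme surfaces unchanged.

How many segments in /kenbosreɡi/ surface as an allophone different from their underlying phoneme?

3

Segments that undergo a rule: /k/ → [tʃ] (rule 1); /n/ → [m] (rule 2); /ɡ/ → [dʒ] (rule 1).
All other segments surface unchanged.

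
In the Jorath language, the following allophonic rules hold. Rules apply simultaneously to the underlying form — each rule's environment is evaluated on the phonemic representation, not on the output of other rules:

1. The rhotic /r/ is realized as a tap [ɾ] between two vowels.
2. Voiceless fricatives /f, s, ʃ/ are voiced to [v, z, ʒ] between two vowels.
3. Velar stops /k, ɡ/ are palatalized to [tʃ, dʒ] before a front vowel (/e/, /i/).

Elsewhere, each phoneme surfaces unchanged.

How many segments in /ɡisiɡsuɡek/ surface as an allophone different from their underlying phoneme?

3

Segments that undergo a rule: /ɡ/ → [dʒ] (rule 3); /s/ → [z] (rule 2); /ɡ/ → [dʒ] (rule 3).
All other segments surface unchanged.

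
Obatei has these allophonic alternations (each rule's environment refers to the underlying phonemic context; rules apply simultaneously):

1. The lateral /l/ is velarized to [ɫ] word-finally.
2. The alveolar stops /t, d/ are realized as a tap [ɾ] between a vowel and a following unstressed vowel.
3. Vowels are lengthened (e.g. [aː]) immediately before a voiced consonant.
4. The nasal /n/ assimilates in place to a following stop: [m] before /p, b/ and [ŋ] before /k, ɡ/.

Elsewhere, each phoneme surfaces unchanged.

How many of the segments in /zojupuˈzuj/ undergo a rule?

3

Segments that undergo a rule: /o/ → [oː] (rule 3); /u/ → [uː] (rule 3); /u/ → [uː] (rule 3).
All other segments surface unchanged.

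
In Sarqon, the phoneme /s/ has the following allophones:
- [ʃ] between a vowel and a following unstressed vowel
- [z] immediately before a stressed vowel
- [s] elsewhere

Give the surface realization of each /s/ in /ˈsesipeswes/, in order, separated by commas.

Occurrence 1 (position 1): immediately before a stressed vowel → [z].
Occurrence 2 (position 3): between a vowel and a following unstressed vowel → [ʃ].
Occurrence 3 (position 7): no conditioning environment matches → elsewhere allophone [s].
Occurrence 4 (position 10): no conditioning environment matches → elsewhere allophone [s].

[z], [ʃ], [s], [s]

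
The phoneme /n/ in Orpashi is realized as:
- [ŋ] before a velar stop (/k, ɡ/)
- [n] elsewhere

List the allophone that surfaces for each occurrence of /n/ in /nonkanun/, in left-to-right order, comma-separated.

Occurrence 1 (position 1): no conditioning environment matches → elsewhere allophone [n].
Occurrence 2 (position 3): before a velar stop → [ŋ].
Occurrence 3 (position 6): no conditioning environment matches → elsewhere allophone [n].
Occurrence 4 (position 8): no conditioning environment matches → elsewhere allophone [n].

[n], [ŋ], [n], [n]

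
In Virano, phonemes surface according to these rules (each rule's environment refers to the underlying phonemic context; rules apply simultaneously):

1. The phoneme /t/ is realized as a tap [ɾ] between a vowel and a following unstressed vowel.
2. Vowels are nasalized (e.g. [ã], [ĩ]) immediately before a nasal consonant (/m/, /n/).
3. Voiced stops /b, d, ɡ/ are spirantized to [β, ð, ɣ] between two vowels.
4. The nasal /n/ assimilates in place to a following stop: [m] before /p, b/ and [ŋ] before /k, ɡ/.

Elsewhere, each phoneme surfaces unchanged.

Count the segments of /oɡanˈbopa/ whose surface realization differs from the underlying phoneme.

Segments that undergo a rule: /ɡ/ → [ɣ] (rule 3); /a/ → [ã] (rule 2); /n/ → [m] (rule 4).
All other segments surface unchanged.

3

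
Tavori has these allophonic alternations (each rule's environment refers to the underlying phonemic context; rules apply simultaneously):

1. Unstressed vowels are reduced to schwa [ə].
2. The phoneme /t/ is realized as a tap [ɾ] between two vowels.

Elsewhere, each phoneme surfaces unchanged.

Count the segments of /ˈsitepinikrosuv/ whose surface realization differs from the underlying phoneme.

Segments that undergo a rule: /t/ → [ɾ] (rule 2); /e/ → [ə] (rule 1); /i/ → [ə] (rule 1); /i/ → [ə] (rule 1); /o/ → [ə] (rule 1); /u/ → [ə] (rule 1).
All other segments surface unchanged.

6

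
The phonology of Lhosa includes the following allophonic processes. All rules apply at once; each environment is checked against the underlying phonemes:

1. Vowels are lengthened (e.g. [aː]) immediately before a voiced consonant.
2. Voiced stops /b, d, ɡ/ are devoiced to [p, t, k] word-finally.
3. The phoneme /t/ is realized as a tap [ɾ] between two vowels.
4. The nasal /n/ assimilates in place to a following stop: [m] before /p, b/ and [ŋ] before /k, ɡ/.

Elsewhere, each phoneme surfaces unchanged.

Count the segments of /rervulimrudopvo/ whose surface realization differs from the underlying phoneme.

4

Segments that undergo a rule: /e/ → [eː] (rule 1); /u/ → [uː] (rule 1); /i/ → [iː] (rule 1); /u/ → [uː] (rule 1).
All other segments surface unchanged.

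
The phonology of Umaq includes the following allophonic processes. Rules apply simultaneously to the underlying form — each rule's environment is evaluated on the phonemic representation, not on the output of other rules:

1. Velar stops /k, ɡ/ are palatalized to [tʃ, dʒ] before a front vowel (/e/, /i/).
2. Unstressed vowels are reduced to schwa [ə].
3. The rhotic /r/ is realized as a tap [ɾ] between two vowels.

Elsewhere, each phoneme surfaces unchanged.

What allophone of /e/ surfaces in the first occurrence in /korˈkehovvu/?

[e]

/e/ (between /k/ and /h/) fails the environment for rule 2, so it stays [e].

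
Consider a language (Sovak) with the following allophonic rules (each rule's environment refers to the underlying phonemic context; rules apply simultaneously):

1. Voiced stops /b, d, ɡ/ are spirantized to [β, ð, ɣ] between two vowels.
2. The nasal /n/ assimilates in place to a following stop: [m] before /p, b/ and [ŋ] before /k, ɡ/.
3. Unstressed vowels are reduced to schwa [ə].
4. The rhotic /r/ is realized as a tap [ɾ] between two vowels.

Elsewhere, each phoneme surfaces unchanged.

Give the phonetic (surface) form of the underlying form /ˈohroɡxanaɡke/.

/o/ (word-initial) is in the target of rule 3 but the environment (in an unstressed syllable) is not met → [o].
/h/ (between /o/ and /r/) is unaffected → [h].
/r/ (between /h/ and /o/) is in the target of rule 4 but the environment (between two vowels) is not met → [r].
/o/ (between /r/ and /ɡ/): in an unstressed syllable, so rule 3 applies → [ə].
/ɡ/ (between /o/ and /x/): rule 1 targets it, but not between two vowels → unchanged [ɡ].
/x/ stays [x].
Rule 3 applies to /a/ (between /x/ and /n/: in an unstressed syllable) → [ə].
/n/ (between /a/ and /a/) is in the target of rule 2 but the environment (before a labial or velar stop) is not met → [n].
Rule 3 applies to /a/ (between /n/ and /ɡ/: in an unstressed syllable) → [ə].
/ɡ/ (between /a/ and /k/) is in the target of rule 1 but the environment (between two vowels) is not met → [ɡ].
/k/ — not in any rule's target class → [k].
/e/ — word-final, in an unstressed syllable — surfaces as [ə] (rule 3).

[ˈohrəɡxənəɡkə]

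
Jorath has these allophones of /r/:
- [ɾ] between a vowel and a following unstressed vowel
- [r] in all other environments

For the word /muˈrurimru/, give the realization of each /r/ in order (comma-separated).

[r], [ɾ], [r]

Occurrence 1 (position 3): no conditioning environment matches → elsewhere allophone [r].
Occurrence 2 (position 5): between a vowel and a following unstressed vowel → [ɾ].
Occurrence 3 (position 8): no conditioning environment matches → elsewhere allophone [r].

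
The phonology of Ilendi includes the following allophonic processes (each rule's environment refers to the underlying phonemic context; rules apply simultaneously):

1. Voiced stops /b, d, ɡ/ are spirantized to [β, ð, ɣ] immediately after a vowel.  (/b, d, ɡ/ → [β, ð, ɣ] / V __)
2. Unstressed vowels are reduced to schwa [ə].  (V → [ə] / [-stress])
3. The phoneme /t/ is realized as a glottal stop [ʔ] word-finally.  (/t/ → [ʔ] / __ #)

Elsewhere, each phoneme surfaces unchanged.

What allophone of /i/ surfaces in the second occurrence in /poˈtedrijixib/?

[ə]

/i/ meets the environment for rule 2 (in an unstressed syllable) → [ə].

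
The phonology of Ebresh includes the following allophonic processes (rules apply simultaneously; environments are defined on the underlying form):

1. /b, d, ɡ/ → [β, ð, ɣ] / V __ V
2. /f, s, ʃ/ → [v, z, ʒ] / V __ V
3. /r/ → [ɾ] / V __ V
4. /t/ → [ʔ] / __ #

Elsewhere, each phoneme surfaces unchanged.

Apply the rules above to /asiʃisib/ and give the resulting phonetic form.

/s/ (between /a/ and /i/): between two vowels, so rule 2 applies → [z].
/ʃ/ meets the environment for rule 2 (between two vowels) → [ʒ].
/s/ (between /i/ and /i/): between two vowels, so rule 2 applies → [z].
/b/ (word-final): rule 1 targets it, but not between two vowels → unchanged [b].

[aziʒizib]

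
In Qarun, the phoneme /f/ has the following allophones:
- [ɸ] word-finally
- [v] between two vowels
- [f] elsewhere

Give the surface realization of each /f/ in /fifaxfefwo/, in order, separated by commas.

[f], [v], [f], [f]

Occurrence 1 (position 1): no conditioning environment matches → elsewhere allophone [f].
Occurrence 2 (position 3): between two vowels → [v].
Occurrence 3 (position 6): no conditioning environment matches → elsewhere allophone [f].
Occurrence 4 (position 8): no conditioning environment matches → elsewhere allophone [f].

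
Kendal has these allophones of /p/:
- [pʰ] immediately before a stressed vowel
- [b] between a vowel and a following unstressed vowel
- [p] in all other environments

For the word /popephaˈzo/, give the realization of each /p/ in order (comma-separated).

Occurrence 1 (position 1): no conditioning environment matches → elsewhere allophone [p].
Occurrence 2 (position 3): between a vowel and a following unstressed vowel → [b].
Occurrence 3 (position 5): no conditioning environment matches → elsewhere allophone [p].

[p], [b], [p]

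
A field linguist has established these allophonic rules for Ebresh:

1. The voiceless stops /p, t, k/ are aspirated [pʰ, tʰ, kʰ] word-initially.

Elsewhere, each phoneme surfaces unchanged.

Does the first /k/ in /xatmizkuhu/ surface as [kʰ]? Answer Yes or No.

/k/ (between /z/ and /u/) is in the target of rule 1 but the environment (word-initially) is not met → [k].
The actual realization is [k], not [kʰ].

No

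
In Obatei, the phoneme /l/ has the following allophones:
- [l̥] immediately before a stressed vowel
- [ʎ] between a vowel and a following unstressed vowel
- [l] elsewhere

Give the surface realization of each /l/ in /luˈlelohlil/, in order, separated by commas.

[l], [l̥], [ʎ], [l], [l]

Occurrence 1 (position 1): no conditioning environment matches → elsewhere allophone [l].
Occurrence 2 (position 3): immediately before a stressed vowel → [l̥].
Occurrence 3 (position 5): between a vowel and a following unstressed vowel → [ʎ].
Occurrence 4 (position 8): no conditioning environment matches → elsewhere allophone [l].
Occurrence 5 (position 10): no conditioning environment matches → elsewhere allophone [l].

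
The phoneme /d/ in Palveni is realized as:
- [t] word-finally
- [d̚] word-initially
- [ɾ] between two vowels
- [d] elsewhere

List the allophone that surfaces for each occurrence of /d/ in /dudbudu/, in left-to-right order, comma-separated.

[d̚], [d], [ɾ]

Occurrence 1 (position 1): word-initially → [d̚].
Occurrence 2 (position 3): no conditioning environment matches → elsewhere allophone [d].
Occurrence 3 (position 6): between two vowels → [ɾ].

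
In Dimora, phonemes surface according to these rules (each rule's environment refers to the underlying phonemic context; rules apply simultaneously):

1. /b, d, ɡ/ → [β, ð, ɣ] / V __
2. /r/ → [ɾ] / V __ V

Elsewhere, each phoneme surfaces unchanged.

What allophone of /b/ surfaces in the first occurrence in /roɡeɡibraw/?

[β]

/b/ — between /i/ and /r/, immediately after a vowel — surfaces as [β] (rule 1).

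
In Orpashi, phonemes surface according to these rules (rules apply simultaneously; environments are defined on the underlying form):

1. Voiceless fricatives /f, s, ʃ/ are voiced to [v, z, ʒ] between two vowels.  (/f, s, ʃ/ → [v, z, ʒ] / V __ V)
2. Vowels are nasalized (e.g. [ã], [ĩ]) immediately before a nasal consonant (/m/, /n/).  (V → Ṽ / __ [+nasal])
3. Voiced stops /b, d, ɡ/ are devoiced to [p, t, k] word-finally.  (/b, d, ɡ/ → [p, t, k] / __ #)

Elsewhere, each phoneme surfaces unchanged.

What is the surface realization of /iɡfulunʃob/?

[iɡfulũnʃop]

/i/ — word-initial; rule 2 does not apply here → [i].
/ɡ/ (between /i/ and /f/): rule 3 targets it, but not word-finally → unchanged [ɡ].
/f/ (between /ɡ/ and /u/) fails the environment for rule 1, so it stays [f].
/u/ (between /f/ and /l/) is in the target of rule 2 but the environment (before a nasal consonant) is not met → [u].
/l/ (between /u/ and /u/) is unaffected → [l].
/u/ (between /l/ and /n/) occurs before a nasal consonant → [ũ] by rule 2.
/n/ stays [n].
/ʃ/ (between /n/ and /o/): rule 1 targets it, but not between two vowels → unchanged [ʃ].
/o/ (between /ʃ/ and /b/) is in the target of rule 2 but the environment (before a nasal consonant) is not met → [o].
/b/ (word-final) occurs word-finally → [p] by rule 3.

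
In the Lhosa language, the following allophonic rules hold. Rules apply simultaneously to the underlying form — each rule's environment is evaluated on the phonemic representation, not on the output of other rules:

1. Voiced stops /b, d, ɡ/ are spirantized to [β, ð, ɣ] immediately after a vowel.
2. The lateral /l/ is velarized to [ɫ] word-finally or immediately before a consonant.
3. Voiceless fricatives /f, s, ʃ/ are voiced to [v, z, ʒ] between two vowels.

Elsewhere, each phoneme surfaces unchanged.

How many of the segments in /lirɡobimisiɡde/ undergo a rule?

Segments that undergo a rule: /b/ → [β] (rule 1); /s/ → [z] (rule 3); /ɡ/ → [ɣ] (rule 1).
All other segments surface unchanged.

3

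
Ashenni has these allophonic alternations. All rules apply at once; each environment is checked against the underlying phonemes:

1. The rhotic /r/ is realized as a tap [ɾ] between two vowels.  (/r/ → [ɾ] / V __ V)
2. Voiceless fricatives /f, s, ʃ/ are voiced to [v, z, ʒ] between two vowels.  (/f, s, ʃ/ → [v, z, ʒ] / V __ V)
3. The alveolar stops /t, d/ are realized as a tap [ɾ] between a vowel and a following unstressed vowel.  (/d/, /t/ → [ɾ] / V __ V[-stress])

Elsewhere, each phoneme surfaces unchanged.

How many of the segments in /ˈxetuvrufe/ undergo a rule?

Segments that undergo a rule: /t/ → [ɾ] (rule 3); /f/ → [v] (rule 2).
All other segments surface unchanged.

2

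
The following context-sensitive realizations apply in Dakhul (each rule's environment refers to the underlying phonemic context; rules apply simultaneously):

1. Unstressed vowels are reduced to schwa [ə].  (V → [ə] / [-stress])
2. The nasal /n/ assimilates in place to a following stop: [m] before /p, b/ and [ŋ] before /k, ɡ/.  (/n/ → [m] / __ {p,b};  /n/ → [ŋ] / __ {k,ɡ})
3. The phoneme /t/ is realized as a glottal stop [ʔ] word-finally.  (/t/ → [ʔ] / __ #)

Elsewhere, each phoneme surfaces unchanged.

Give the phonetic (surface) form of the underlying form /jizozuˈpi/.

[jəzəzəˈpi]

/j/ stays [j].
/i/ (between /j/ and /z/) occurs in an unstressed syllable → [ə] by rule 1.
/z/ (between /i/ and /o/): no rule targets it → [z].
Rule 1 applies to /o/ (between /z/ and /z/: in an unstressed syllable) → [ə].
/z/ (between /o/ and /u/): no rule targets it → [z].
/u/ (between /z/ and /p/) occurs in an unstressed syllable → [ə] by rule 1.
/p/ — not in any rule's target class → [p].
/i/ (word-final) is in the target of rule 1 but the environment (in an unstressed syllable) is not met → [i].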